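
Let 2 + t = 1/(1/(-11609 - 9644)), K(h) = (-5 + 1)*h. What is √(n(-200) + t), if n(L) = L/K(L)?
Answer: I*√85021/2 ≈ 145.79*I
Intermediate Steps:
K(h) = -4*h
t = -21255 (t = -2 + 1/(1/(-11609 - 9644)) = -2 + 1/(1/(-21253)) = -2 + 1/(-1/21253) = -2 - 21253 = -21255)
n(L) = -¼ (n(L) = L/((-4*L)) = L*(-1/(4*L)) = -¼)
√(n(-200) + t) = √(-¼ - 21255) = √(-85021/4) = I*√85021/2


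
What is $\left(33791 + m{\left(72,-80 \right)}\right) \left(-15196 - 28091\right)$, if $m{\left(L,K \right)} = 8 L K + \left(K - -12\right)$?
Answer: $534897459$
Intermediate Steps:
$m{\left(L,K \right)} = 12 + K + 8 K L$ ($m{\left(L,K \right)} = 8 K L + \left(K + 12\right) = 8 K L + \left(12 + K\right) = 12 + K + 8 K L$)
$\left(33791 + m{\left(72,-80 \right)}\right) \left(-15196 - 28091\right) = \left(33791 + \left(12 - 80 + 8 \left(-80\right) 72\right)\right) \left(-15196 - 28091\right) = \left(33791 - 46148\right) \left(-43287\right) = \left(-12357\right) \left(-43287\right) = 534897459$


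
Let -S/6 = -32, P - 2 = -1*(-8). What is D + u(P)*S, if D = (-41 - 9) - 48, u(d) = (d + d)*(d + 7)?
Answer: 65182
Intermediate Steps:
P = 10 (P = 2 - 1*(-8) = 2 + 8 = 10)
u(d) = 2*d*(7 + d) (u(d) = (2*d)*(7 + d) = 2*d*(7 + d))
S = 192 (S = -6*(-32) = 192)
D = -98 (D = -50 - 48 = -98)
D + u(P)*S = -98 + (2*10*(7 + 10))*192 = -98 + (2*10*17)*192 = -98 + 340*192 = -98 + 65280 = 65182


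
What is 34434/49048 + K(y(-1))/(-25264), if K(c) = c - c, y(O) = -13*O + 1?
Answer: 17217/24524 ≈ 0.70205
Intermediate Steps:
y(O) = 1 - 13*O
K(c) = 0
34434/49048 + K(y(-1))/(-25264) = 34434/49048 + 0/(-25264) = 34434*(1/49048) + 0*(-1/25264) = 17217/24524 + 0 = 17217/24524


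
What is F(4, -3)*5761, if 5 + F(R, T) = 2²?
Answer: -5761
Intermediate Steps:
F(R, T) = -1 (F(R, T) = -5 + 2² = -5 + 4 = -1)
F(4, -3)*5761 = -1*5761 = -5761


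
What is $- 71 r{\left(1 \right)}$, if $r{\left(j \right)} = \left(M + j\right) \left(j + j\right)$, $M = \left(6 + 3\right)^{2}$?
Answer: $-11644$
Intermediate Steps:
$M = 81$ ($M = 9^{2} = 81$)
$r{\left(j \right)} = 2 j \left(81 + j\right)$ ($r{\left(j \right)} = \left(81 + j\right) \left(j + j\right) = \left(81 + j\right) 2 j = 2 j \left(81 + j\right)$)
$- 71 r{\left(1 \right)} = - 71 \cdot 2 \cdot 1 \left(81 + 1\right) = - 71 \cdot 2 \cdot 1 \cdot 82 = \left(-71\right) 164 = -11644$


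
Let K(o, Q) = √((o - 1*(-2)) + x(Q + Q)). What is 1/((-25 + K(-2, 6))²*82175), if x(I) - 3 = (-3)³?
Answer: I/(82175*(100*√6 + 601*I)) ≈ 1.7364e-8 + 7.077e-9*I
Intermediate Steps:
x(I) = -24 (x(I) = 3 + (-3)³ = 3 - 27 = -24)
K(o, Q) = √(-22 + o) (K(o, Q) = √((o - 1*(-2)) - 24) = √((o + 2) - 24) = √((2 + o) - 24) = √(-22 + o))
1/((-25 + K(-2, 6))²*82175) = 1/((-25 + √(-22 - 2))²*82175) = (1/82175)/(-25 + √(-24))² = (1/82175)/(-25 + 2*I*√6)² = 1/(82175*(-25 + 2*I*√6)²)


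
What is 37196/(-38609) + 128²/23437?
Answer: -239192796/904879133 ≈ -0.26434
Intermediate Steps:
37196/(-38609) + 128²/23437 = 37196*(-1/38609) + 16384*(1/23437) = -37196/38609 + 16384/23437 = -239192796/904879133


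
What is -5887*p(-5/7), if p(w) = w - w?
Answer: 0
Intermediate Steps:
p(w) = 0
-5887*p(-5/7) = -5887*0 = 0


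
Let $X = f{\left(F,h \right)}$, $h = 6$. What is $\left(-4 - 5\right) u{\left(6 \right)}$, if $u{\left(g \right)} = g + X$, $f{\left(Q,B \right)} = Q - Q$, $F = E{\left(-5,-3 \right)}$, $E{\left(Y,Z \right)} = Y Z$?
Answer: $-54$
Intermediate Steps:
$F = 15$ ($F = \left(-5\right) \left(-3\right) = 15$)
$f{\left(Q,B \right)} = 0$
$X = 0$
$u{\left(g \right)} = g$ ($u{\left(g \right)} = g + 0 = g$)
$\left(-4 - 5\right) u{\left(6 \right)} = \left(-4 - 5\right) 6 = \left(-9\right) 6 = -54$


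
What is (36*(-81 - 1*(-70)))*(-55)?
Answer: 21780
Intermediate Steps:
(36*(-81 - 1*(-70)))*(-55) = (36*(-81 + 70))*(-55) = (36*(-11))*(-55) = -396*(-55) = 21780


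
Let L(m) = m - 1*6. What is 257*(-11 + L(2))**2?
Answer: 57825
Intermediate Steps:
L(m) = -6 + m (L(m) = m - 6 = -6 + m)
257*(-11 + L(2))**2 = 257*(-11 + (-6 + 2))**2 = 257*(-11 - 4)**2 = 257*(-15)**2 = 257*225 = 57825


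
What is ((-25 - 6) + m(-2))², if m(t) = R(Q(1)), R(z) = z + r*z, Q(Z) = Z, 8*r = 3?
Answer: 56169/64 ≈ 877.64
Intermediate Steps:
r = 3/8 (r = (⅛)*3 = 3/8 ≈ 0.37500)
R(z) = 11*z/8 (R(z) = z + 3*z/8 = 11*z/8)
m(t) = 11/8 (m(t) = (11/8)*1 = 11/8)
((-25 - 6) + m(-2))² = ((-25 - 6) + 11/8)² = (-31 + 11/8)² = (-237/8)² = 56169/64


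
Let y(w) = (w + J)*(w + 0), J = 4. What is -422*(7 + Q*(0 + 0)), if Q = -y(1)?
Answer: -2954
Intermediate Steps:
y(w) = w*(4 + w) (y(w) = (w + 4)*(w + 0) = (4 + w)*w = w*(4 + w))
Q = -5 (Q = -(4 + 1) = -5 ≈ -5.0000)
-422*(7 + Q*(0 + 0)) = -422*(7 - 5*(0 + 0)) = -422*(7 - 5*0) = -422*(7 + 0) = -422*7 = -2954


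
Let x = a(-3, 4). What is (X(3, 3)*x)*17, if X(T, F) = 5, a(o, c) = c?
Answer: 340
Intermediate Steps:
x = 4
(X(3, 3)*x)*17 = (5*4)*17 = 20*17 = 340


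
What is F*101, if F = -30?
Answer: -3030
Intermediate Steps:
F*101 = -30*101 = -3030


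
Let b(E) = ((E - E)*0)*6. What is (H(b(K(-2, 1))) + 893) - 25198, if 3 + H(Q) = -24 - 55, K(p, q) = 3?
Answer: -24387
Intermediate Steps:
b(E) = 0 (b(E) = (0*0)*6 = 0*6 = 0)
H(Q) = -82 (H(Q) = -3 + (-24 - 55) = -3 - 79 = -82)
(H(b(K(-2, 1))) + 893) - 25198 = (-82 + 893) - 25198 = 811 - 25198 = -24387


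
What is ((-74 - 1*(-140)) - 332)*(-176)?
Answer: 46816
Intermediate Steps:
((-74 - 1*(-140)) - 332)*(-176) = ((-74 + 140) - 332)*(-176) = (66 - 332)*(-176) = -266*(-176) = 46816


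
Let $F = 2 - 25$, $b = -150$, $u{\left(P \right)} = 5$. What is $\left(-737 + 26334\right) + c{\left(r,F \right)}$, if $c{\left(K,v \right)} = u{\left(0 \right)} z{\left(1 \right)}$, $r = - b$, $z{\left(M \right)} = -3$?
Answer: $25582$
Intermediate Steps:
$r = 150$ ($r = \left(-1\right) \left(-150\right) = 150$)
$F = -23$ ($F = 2 - 25 = -23$)
$c{\left(K,v \right)} = -15$ ($c{\left(K,v \right)} = 5 \left(-3\right) = -15$)
$\left(-737 + 26334\right) + c{\left(r,F \right)} = \left(-737 + 26334\right) - 15 = 25597 - 15 = 25582$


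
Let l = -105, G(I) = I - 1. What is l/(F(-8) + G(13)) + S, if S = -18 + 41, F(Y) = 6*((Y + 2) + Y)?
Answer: 587/24 ≈ 24.458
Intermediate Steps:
G(I) = -1 + I
F(Y) = 12 + 12*Y (F(Y) = 6*((2 + Y) + Y) = 6*(2 + 2*Y) = 12 + 12*Y)
S = 23
l/(F(-8) + G(13)) + S = -105/((12 + 12*(-8)) + (-1 + 13)) + 23 = -105/((12 - 96) + 12) + 23 = -105/(-84 + 12) + 23 = -105/(-72) + 23 = -1/72*(-105) + 23 = 35/24 + 23 = 587/24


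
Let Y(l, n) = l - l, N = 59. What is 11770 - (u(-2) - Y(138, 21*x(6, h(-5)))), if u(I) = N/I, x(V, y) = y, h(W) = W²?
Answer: 23599/2 ≈ 11800.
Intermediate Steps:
u(I) = 59/I
Y(l, n) = 0
11770 - (u(-2) - Y(138, 21*x(6, h(-5)))) = 11770 - (59/(-2) - 1*0) = 11770 - (59*(-½) + 0) = 11770 - (-59/2 + 0) = 11770 - 1*(-59/2) = 11770 + 59/2 = 23599/2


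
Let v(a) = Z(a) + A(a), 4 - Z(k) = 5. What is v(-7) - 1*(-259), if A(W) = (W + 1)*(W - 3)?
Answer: 318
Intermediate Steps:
A(W) = (1 + W)*(-3 + W)
Z(k) = -1 (Z(k) = 4 - 1*5 = 4 - 5 = -1)
v(a) = -4 + a**2 - 2*a (v(a) = -1 + (-3 + a**2 - 2*a) = -4 + a**2 - 2*a)
v(-7) - 1*(-259) = (-4 + (-7)**2 - 2*(-7)) - 1*(-259) = (-4 + 49 + 14) + 259 = 59 + 259 = 318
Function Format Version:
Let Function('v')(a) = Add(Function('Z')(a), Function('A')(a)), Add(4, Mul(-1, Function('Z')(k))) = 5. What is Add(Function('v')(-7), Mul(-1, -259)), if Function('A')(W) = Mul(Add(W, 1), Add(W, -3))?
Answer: 318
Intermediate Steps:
Function('A')(W) = Mul(Add(1, W), Add(-3, W))
Function('Z')(k) = -1 (Function('Z')(k) = Add(4, Mul(-1, 5)) = Add(4, -5) = -1)
Function('v')(a) = Add(-4, Pow(a, 2), Mul(-2, a)) (Function('v')(a) = Add(-1, Add(-3, Pow(a, 2), Mul(-2, a))) = Add(-4, Pow(a, 2), Mul(-2, a)))
Add(Function('v')(-7), Mul(-1, -259)) = Add(Add(-4, Pow(-7, 2), Mul(-2, -7)), Mul(-1, -259)) = Add(Add(-4, 49, 14), 259) = Add(59, 259) = 318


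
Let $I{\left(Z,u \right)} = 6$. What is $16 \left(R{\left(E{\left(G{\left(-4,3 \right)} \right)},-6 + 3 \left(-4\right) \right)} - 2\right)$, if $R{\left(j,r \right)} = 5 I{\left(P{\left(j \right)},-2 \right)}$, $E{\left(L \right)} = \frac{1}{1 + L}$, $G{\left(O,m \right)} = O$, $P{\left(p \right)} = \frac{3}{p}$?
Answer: $448$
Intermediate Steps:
$R{\left(j,r \right)} = 30$ ($R{\left(j,r \right)} = 5 \cdot 6 = 30$)
$16 \left(R{\left(E{\left(G{\left(-4,3 \right)} \right)},-6 + 3 \left(-4\right) \right)} - 2\right) = 16 \left(30 - 2\right) = 16 \cdot 28 = 448$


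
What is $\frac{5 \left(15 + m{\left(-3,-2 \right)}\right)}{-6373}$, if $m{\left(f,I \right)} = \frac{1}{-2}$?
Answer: $- \frac{145}{12746} \approx -0.011376$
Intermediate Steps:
$m{\left(f,I \right)} = - \frac{1}{2}$
$\frac{5 \left(15 + m{\left(-3,-2 \right)}\right)}{-6373} = \frac{5 \left(15 - \frac{1}{2}\right)}{-6373} = 5 \cdot \frac{29}{2} \left(- \frac{1}{6373}\right) = \frac{145}{2} \left(- \frac{1}{6373}\right) = - \frac{145}{12746}$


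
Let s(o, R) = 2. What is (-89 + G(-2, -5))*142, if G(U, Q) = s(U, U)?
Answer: -12354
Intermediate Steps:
G(U, Q) = 2
(-89 + G(-2, -5))*142 = (-89 + 2)*142 = -87*142 = -12354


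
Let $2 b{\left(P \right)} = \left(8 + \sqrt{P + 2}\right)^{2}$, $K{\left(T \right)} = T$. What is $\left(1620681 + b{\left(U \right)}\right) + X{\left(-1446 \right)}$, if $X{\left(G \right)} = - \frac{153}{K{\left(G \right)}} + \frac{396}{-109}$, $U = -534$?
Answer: $\frac{85134859173}{52538} + 16 i \sqrt{133} \approx 1.6204 \cdot 10^{6} + 184.52 i$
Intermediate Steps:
$b{\left(P \right)} = \frac{\left(8 + \sqrt{2 + P}\right)^{2}}{2}$ ($b{\left(P \right)} = \frac{\left(8 + \sqrt{P + 2}\right)^{2}}{2} = \frac{\left(8 + \sqrt{2 + P}\right)^{2}}{2}$)
$X{\left(G \right)} = - \frac{396}{109} - \frac{153}{G}$ ($X{\left(G \right)} = - \frac{153}{G} + \frac{396}{-109} = - \frac{153}{G} + 396 \left(- \frac{1}{109}\right) = - \frac{153}{G} - \frac{396}{109} = - \frac{396}{109} - \frac{153}{G}$)
$\left(1620681 + b{\left(U \right)}\right) + X{\left(-1446 \right)} = \left(1620681 + \frac{\left(8 + \sqrt{2 - 534}\right)^{2}}{2}\right) - \left(\frac{396}{109} + \frac{153}{-1446}\right) = \left(1620681 + \frac{\left(8 + \sqrt{-532}\right)^{2}}{2}\right) - \frac{185313}{52538} = \left(1620681 + \frac{\left(8 + 2 i \sqrt{133}\right)^{2}}{2}\right) + \left(- \frac{396}{109} + \frac{51}{482}\right) = \left(1620681 + \frac{\left(8 + 2 i \sqrt{133}\right)^{2}}{2}\right) - \frac{185313}{52538} = \frac{85147153065}{52538} + \frac{\left(8 + 2 i \sqrt{133}\right)^{2}}{2}$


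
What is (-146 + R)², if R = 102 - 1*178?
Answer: 49284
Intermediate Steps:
R = -76 (R = 102 - 178 = -76)
(-146 + R)² = (-146 - 76)² = (-222)² = 49284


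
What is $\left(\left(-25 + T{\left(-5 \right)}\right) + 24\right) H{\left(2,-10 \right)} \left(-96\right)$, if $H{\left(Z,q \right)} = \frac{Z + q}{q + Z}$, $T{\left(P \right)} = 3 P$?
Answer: $1536$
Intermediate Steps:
$H{\left(Z,q \right)} = 1$ ($H{\left(Z,q \right)} = \frac{Z + q}{Z + q} = 1$)
$\left(\left(-25 + T{\left(-5 \right)}\right) + 24\right) H{\left(2,-10 \right)} \left(-96\right) = \left(\left(-25 + 3 \left(-5\right)\right) + 24\right) 1 \left(-96\right) = \left(\left(-25 - 15\right) + 24\right) 1 \left(-96\right) = \left(-40 + 24\right) 1 \left(-96\right) = \left(-16\right) 1 \left(-96\right) = \left(-16\right) \left(-96\right) = 1536$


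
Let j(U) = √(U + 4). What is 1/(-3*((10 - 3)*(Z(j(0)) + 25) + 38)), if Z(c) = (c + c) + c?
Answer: -1/765 ≈ -0.0013072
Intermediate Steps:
j(U) = √(4 + U)
Z(c) = 3*c (Z(c) = 2*c + c = 3*c)
1/(-3*((10 - 3)*(Z(j(0)) + 25) + 38)) = 1/(-3*((10 - 3)*(3*√(4 + 0) + 25) + 38)) = 1/(-3*(7*(3*√4 + 25) + 38)) = 1/(-3*(7*(3*2 + 25) + 38)) = 1/(-3*(7*(6 + 25) + 38)) = 1/(-3*(7*31 + 38)) = 1/(-3*(217 + 38)) = 1/(-3*255) = 1/(-765) = -1/765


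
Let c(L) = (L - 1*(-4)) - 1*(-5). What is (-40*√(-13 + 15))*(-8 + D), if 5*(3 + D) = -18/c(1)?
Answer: 2272*√2/5 ≈ 642.62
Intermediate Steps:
c(L) = 9 + L (c(L) = (L + 4) + 5 = (4 + L) + 5 = 9 + L)
D = -84/25 (D = -3 + (-18/(9 + 1))/5 = -3 + (-18/10)/5 = -3 + (-18*⅒)/5 = -3 + (⅕)*(-9/5) = -3 - 9/25 = -84/25 ≈ -3.3600)
(-40*√(-13 + 15))*(-8 + D) = (-40*√(-13 + 15))*(-8 - 84/25) = -40*√2*(-284/25) = 2272*√2/5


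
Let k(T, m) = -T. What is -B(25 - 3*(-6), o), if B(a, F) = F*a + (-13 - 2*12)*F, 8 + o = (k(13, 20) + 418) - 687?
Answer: 1740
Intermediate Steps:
o = -290 (o = -8 + ((-1*13 + 418) - 687) = -8 + ((-13 + 418) - 687) = -8 + (405 - 687) = -8 - 282 = -290)
B(a, F) = -37*F + F*a (B(a, F) = F*a + (-13 - 24)*F = F*a - 37*F = -37*F + F*a)
-B(25 - 3*(-6), o) = -(-290)*(-37 + (25 - 3*(-6))) = -(-290)*(-37 + (25 + 18)) = -(-290)*(-37 + 43) = -(-290)*6 = -1*(-1740) = 1740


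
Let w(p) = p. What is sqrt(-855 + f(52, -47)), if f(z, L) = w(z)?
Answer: I*sqrt(803) ≈ 28.337*I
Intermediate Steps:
f(z, L) = z
sqrt(-855 + f(52, -47)) = sqrt(-855 + 52) = sqrt(-803) = I*sqrt(803)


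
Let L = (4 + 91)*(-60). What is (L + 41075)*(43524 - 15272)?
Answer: 999414500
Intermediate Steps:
L = -5700 (L = 95*(-60) = -5700)
(L + 41075)*(43524 - 15272) = (-5700 + 41075)*(43524 - 15272) = 35375*28252 = 999414500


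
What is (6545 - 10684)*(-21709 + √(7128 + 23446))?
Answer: 89853551 - 4139*√30574 ≈ 8.9130e+7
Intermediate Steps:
(6545 - 10684)*(-21709 + √(7128 + 23446)) = -4139*(-21709 + √30574) = 89853551 - 4139*√30574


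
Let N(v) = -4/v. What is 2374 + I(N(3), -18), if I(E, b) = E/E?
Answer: 2375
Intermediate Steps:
I(E, b) = 1
2374 + I(N(3), -18) = 2374 + 1 = 2375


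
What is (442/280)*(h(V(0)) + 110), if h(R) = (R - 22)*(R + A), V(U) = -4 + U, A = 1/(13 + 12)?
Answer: 294151/875 ≈ 336.17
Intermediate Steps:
A = 1/25 ≈ 0.040000
h(R) = (-22 + R)*(1/25 + R) (h(R) = (R - 22)*(R + 1/25) = (-22 + R)*(1/25 + R))
(442/280)*(h(V(0)) + 110) = (442/280)*((-22/25 + (-4 + 0)² - 549*(-4 + 0)/25) + 110) = (442*(1/280))*((-22/25 + (-4)² - 549/25*(-4)) + 110) = 221*((-22/25 + 16 + 2196/25) + 110)/140 = 221*(2574/25 + 110)/140 = (221/140)*(5324/25) = 294151/875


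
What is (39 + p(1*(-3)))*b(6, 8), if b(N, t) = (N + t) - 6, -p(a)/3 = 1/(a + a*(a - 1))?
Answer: 928/3 ≈ 309.33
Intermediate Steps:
p(a) = -3/(a + a*(-1 + a)) (p(a) = -3/(a + a*(a - 1)) = -3/(a + a*(-1 + a)))
b(N, t) = -6 + N + t
(39 + p(1*(-3)))*b(6, 8) = (39 - 3/(1*(-3))**2)*(-6 + 6 + 8) = (39 - 3/(-3)**2)*8 = (39 - 3*1/9)*8 = (39 - 1/3)*8 = (116/3)*8 = 928/3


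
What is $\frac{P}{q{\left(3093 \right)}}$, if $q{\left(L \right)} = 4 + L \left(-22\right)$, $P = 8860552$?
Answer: $- \frac{4430276}{34021} \approx -130.22$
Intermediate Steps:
$q{\left(L \right)} = 4 - 22 L$
$\frac{P}{q{\left(3093 \right)}} = \frac{8860552}{4 - 68046} = \frac{8860552}{-68042} = 8860552 \left(- \frac{1}{68042}\right) = - \frac{4430276}{34021}$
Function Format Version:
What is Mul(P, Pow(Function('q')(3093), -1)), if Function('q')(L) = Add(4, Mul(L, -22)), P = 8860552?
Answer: Rational(-4430276, 34021) ≈ -130.22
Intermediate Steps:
Function('q')(L) = Add(4, Mul(-22, L))
Mul(P, Pow(Function('q')(3093), -1)) = Mul(8860552, Pow(Add(4, Mul(-22, 3093)), -1)) = Mul(8860552, Pow(Add(4, -68046), -1)) = Mul(8860552, Pow(-68042, -1)) = Mul(8860552, Rational(-1, 68042)) = Rational(-4430276, 34021)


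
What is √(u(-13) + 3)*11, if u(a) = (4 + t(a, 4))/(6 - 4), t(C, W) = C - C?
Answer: 11*√5 ≈ 24.597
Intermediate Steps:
t(C, W) = 0
u(a) = 2 (u(a) = (4 + 0)/(6 - 4) = 4/2 = 4*(½) = 2)
√(u(-13) + 3)*11 = √(2 + 3)*11 = √5*11 = 11*√5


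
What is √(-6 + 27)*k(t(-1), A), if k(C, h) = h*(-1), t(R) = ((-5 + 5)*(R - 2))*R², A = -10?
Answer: 10*√21 ≈ 45.826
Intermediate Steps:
t(R) = 0 (t(R) = (0*(-2 + R))*R² = 0*R² = 0)
k(C, h) = -h
√(-6 + 27)*k(t(-1), A) = √(-6 + 27)*(-1*(-10)) = √21*10 = 10*√21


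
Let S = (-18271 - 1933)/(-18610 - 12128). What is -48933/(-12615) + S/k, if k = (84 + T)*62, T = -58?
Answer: 202072349209/52089075870 ≈ 3.8794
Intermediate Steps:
k = 1612 (k = (84 - 58)*62 = 26*62 = 1612)
S = 10102/15369 (S = -20204/(-30738) = -20204*(-1/30738) = 10102/15369 ≈ 0.65730)
-48933/(-12615) + S/k = -48933/(-12615) + (10102/15369)/1612 = -48933*(-1/12615) + (10102/15369)*(1/1612) = 16311/4205 + 5051/12387414 = 202072349209/52089075870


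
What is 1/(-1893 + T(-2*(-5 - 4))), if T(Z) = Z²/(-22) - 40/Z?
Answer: -99/189085 ≈ -0.00052357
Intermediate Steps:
T(Z) = -40/Z - Z²/22 (T(Z) = Z²*(-1/22) - 40/Z = -Z²/22 - 40/Z = -40/Z - Z²/22)
1/(-1893 + T(-2*(-5 - 4))) = 1/(-1893 + (-880 - (-2*(-5 - 4))³)/(22*((-2*(-5 - 4))))) = 1/(-1893 + (-880 - (-2*(-9))³)/(22*((-2*(-9))))) = 1/(-1893 + (1/22)*(-880 - 1*18³)/18) = 1/(-1893 + (1/22)*(1/18)*(-880 - 1*5832)) = 1/(-1893 + (1/22)*(1/18)*(-880 - 5832)) = 1/(-1893 + (1/22)*(1/18)*(-6712)) = 1/(-1893 - 1678/99) = 1/(-189085/99) = -99/189085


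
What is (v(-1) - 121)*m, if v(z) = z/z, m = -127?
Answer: 15240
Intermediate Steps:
v(z) = 1
(v(-1) - 121)*m = (1 - 121)*(-127) = -120*(-127) = 15240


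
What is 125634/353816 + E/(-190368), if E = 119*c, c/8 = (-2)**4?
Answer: 289490125/1052425692 ≈ 0.27507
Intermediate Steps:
c = 128 (c = 8*(-2)**4 = 8*16 = 128)
E = 15232 (E = 119*128 = 15232)
125634/353816 + E/(-190368) = 125634/353816 + 15232/(-190368) = 125634*(1/353816) + 15232*(-1/190368) = 62817/176908 - 476/5949 = 289490125/1052425692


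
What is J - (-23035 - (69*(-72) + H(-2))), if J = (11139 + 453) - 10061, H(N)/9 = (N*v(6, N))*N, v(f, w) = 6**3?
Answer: 27374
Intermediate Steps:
v(f, w) = 216
H(N) = 1944*N**2 (H(N) = 9*((N*216)*N) = 9*((216*N)*N) = 9*(216*N**2) = 1944*N**2)
J = 1531 (J = 11592 - 10061 = 1531)
J - (-23035 - (69*(-72) + H(-2))) = 1531 - (-23035 - (69*(-72) + 1944*(-2)**2)) = 1531 - (-23035 - (-4968 + 1944*4)) = 1531 - (-23035 - (-4968 + 7776)) = 1531 - (-23035 - 1*2808) = 1531 - (-23035 - 2808) = 1531 - 1*(-25843) = 1531 + 25843 = 27374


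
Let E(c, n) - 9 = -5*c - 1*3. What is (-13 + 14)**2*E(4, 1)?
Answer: -14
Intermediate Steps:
E(c, n) = 6 - 5*c (E(c, n) = 9 + (-5*c - 1*3) = 9 + (-5*c - 3) = 9 + (-3 - 5*c) = 6 - 5*c)
(-13 + 14)**2*E(4, 1) = (-13 + 14)**2*(6 - 5*4) = 1**2*(6 - 20) = 1*(-14) = -14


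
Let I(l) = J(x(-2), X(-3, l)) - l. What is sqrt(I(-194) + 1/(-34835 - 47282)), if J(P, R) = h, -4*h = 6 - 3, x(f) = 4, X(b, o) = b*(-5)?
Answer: sqrt(5212494577129)/164234 ≈ 13.901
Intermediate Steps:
X(b, o) = -5*b
h = -3/4 (h = -(6 - 3)/4 = -1/4*3 = -3/4 ≈ -0.75000)
J(P, R) = -3/4
I(l) = -3/4 - l
sqrt(I(-194) + 1/(-34835 - 47282)) = sqrt((-3/4 - 1*(-194)) + 1/(-34835 - 47282)) = sqrt((-3/4 + 194) + 1/(-82117)) = sqrt(773/4 - 1/82117) = sqrt(63476437/328468) = sqrt(5212494577129)/164234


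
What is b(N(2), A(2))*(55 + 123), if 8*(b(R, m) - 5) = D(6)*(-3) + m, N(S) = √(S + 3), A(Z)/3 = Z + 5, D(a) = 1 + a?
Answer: 890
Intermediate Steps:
A(Z) = 15 + 3*Z (A(Z) = 3*(Z + 5) = 3*(5 + Z) = 15 + 3*Z)
N(S) = √(3 + S)
b(R, m) = 19/8 + m/8 (b(R, m) = 5 + ((1 + 6)*(-3) + m)/8 = 5 + (7*(-3) + m)/8 = 5 + (-21 + m)/8 = 5 + (-21/8 + m/8) = 19/8 + m/8)
b(N(2), A(2))*(55 + 123) = (19/8 + (15 + 3*2)/8)*(55 + 123) = (19/8 + (15 + 6)/8)*178 = (19/8 + (⅛)*21)*178 = (19/8 + 21/8)*178 = 5*178 = 890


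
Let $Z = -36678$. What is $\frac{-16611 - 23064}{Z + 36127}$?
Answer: $\frac{39675}{551} \approx 72.005$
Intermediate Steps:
$\frac{-16611 - 23064}{Z + 36127} = \frac{-16611 - 23064}{-36678 + 36127} = - \frac{39675}{-551} = \left(-39675\right) \left(- \frac{1}{551}\right) = \frac{39675}{551}$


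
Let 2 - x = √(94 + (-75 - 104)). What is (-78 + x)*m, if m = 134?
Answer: -10184 - 134*I*√85 ≈ -10184.0 - 1235.4*I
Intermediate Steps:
x = 2 - I*√85 (x = 2 - √(94 + (-75 - 104)) = 2 - √(94 - 179) = 2 - √(-85) = 2 - I*√85 ≈ 2.0 - 9.2195*I)
(-78 + x)*m = (-78 + (2 - I*√85))*134 = (-76 - I*√85)*134 = -10184 - 134*I*√85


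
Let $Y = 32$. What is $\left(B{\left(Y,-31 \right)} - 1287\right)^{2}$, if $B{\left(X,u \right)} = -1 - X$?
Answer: $1742400$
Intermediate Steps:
$\left(B{\left(Y,-31 \right)} - 1287\right)^{2} = \left(\left(-1 - 32\right) - 1287\right)^{2} = \left(-33 - 1287\right)^{2} = \left(-1320\right)^{2} = 1742400$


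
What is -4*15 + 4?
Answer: -56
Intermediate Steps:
-4*15 + 4 = -60 + 4 = -56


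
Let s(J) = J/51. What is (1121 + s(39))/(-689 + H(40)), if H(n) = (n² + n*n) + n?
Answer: 19070/43367 ≈ 0.43974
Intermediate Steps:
s(J) = J/51 (s(J) = J*(1/51) = J/51)
H(n) = n + 2*n² (H(n) = (n² + n²) + n = 2*n² + n = n + 2*n²)
(1121 + s(39))/(-689 + H(40)) = (1121 + (1/51)*39)/(-689 + 40*(1 + 2*40)) = (1121 + 13/17)/(-689 + 40*(1 + 80)) = 19070/(17*(-689 + 40*81)) = 19070/(17*(-689 + 3240)) = (19070/17)/2551 = (19070/17)*(1/2551) = 19070/43367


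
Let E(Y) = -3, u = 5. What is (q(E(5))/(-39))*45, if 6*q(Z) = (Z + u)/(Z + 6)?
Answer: -5/39 ≈ -0.12821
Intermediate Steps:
q(Z) = (5 + Z)/(6*(6 + Z)) (q(Z) = ((Z + 5)/(Z + 6))/6 = ((5 + Z)/(6 + Z))/6 = (5 + Z)/(6*(6 + Z)))
(q(E(5))/(-39))*45 = (((5 - 3)/(6*(6 - 3)))/(-39))*45 = (((⅙)*2/3)*(-1/39))*45 = (((⅙)*(⅓)*2)*(-1/39))*45 = ((⅑)*(-1/39))*45 = -1/351*45 = -5/39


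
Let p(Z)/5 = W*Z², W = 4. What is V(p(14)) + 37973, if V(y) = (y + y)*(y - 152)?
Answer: 29579093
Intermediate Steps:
p(Z) = 20*Z² (p(Z) = 5*(4*Z²) = 20*Z²)
V(y) = 2*y*(-152 + y) (V(y) = (2*y)*(-152 + y) = 2*y*(-152 + y))
V(p(14)) + 37973 = 2*(20*14²)*(-152 + 20*14²) + 37973 = 2*(20*196)*(-152 + 20*196) + 37973 = 2*3920*(-152 + 3920) + 37973 = 2*3920*3768 + 37973 = 29541120 + 37973 = 29579093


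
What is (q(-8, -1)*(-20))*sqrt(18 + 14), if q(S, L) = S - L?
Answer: 560*sqrt(2) ≈ 791.96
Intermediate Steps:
(q(-8, -1)*(-20))*sqrt(18 + 14) = ((-8 - 1*(-1))*(-20))*sqrt(18 + 14) = ((-8 + 1)*(-20))*sqrt(32) = (-7*(-20))*(4*sqrt(2)) = 140*(4*sqrt(2)) = 560*sqrt(2)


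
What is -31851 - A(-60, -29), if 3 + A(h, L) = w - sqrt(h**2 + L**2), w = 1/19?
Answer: -605113/19 + sqrt(4441) ≈ -31781.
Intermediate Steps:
w = 1/19 ≈ 0.052632
A(h, L) = -56/19 - sqrt(L**2 + h**2) (A(h, L) = -3 + (1/19 - sqrt(h**2 + L**2)) = -3 + (1/19 - sqrt(L**2 + h**2)) = -56/19 - sqrt(L**2 + h**2))
-31851 - A(-60, -29) = -31851 - (-56/19 - sqrt((-29)**2 + (-60)**2)) = -31851 - (-56/19 - sqrt(841 + 3600)) = -31851 - (-56/19 - sqrt(4441)) = -31851 + (56/19 + sqrt(4441)) = -605113/19 + sqrt(4441)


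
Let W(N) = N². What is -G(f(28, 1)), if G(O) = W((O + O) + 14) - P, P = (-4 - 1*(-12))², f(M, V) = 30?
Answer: -5412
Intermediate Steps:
P = 64 (P = (-4 + 12)² = 8² = 64)
G(O) = -64 + (14 + 2*O)² (G(O) = ((O + O) + 14)² - 1*64 = (2*O + 14)² - 64 = (14 + 2*O)² - 64 = -64 + (14 + 2*O)²)
-G(f(28, 1)) = -(-64 + 4*(7 + 30)²) = -(-64 + 4*37²) = -(-64 + 4*1369) = -(-64 + 5476) = -1*5412 = -5412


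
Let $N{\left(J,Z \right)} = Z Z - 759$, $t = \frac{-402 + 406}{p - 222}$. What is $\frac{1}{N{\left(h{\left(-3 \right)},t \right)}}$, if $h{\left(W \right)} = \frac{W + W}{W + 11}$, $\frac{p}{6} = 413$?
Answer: $- \frac{318096}{241434863} \approx -0.0013175$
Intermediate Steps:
$p = 2478$ ($p = 6 \cdot 413 = 2478$)
$t = \frac{1}{564}$ ($t = \frac{-402 + 406}{2478 - 222} = \frac{4}{2256} = 4 \cdot \frac{1}{2256} = \frac{1}{564} \approx 0.0017731$)
$h{\left(W \right)} = \frac{2 W}{11 + W}$
$N{\left(J,Z \right)} = -759 + Z^{2}$ ($N{\left(J,Z \right)} = Z^{2} - 759 = -759 + Z^{2}$)
$\frac{1}{N{\left(h{\left(-3 \right)},t \right)}} = \frac{1}{-759 + \left(\frac{1}{564}\right)^{2}} = \frac{1}{-759 + \frac{1}{318096}} = \frac{1}{- \frac{241434863}{318096}} = - \frac{318096}{241434863}$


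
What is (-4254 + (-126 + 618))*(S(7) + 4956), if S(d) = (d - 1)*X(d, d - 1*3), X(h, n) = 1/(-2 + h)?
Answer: -93244932/5 ≈ -1.8649e+7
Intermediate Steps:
S(d) = (-1 + d)/(-2 + d) (S(d) = (d - 1)/(-2 + d) = (-1 + d)/(-2 + d))
(-4254 + (-126 + 618))*(S(7) + 4956) = (-4254 + (-126 + 618))*((-1 + 7)/(-2 + 7) + 4956) = (-4254 + 492)*(6/5 + 4956) = -3762*((⅕)*6 + 4956) = -3762*(6/5 + 4956) = -3762*24786/5 = -93244932/5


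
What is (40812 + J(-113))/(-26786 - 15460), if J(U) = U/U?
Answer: -40813/42246 ≈ -0.96608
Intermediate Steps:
J(U) = 1
(40812 + J(-113))/(-26786 - 15460) = (40812 + 1)/(-26786 - 15460) = 40813/(-42246) = 40813*(-1/42246) = -40813/42246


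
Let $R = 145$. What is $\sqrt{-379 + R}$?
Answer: $3 i \sqrt{26} \approx 15.297 i$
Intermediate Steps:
$\sqrt{-379 + R} = \sqrt{-379 + 145} = \sqrt{-234} = 3 i \sqrt{26}$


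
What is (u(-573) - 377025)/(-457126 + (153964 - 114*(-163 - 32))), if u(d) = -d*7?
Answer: 62169/46822 ≈ 1.3278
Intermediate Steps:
u(d) = -7*d
(u(-573) - 377025)/(-457126 + (153964 - 114*(-163 - 32))) = (-7*(-573) - 377025)/(-457126 + (153964 - 114*(-163 - 32))) = (4011 - 377025)/(-457126 + (153964 - 114*(-195))) = -373014/(-457126 + (153964 - 1*(-22230))) = -373014/(-457126 + (153964 + 22230)) = -373014/(-457126 + 176194) = -373014/(-280932) = -373014*(-1/280932) = 62169/46822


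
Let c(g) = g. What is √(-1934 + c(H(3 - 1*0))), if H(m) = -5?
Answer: I*√1939 ≈ 44.034*I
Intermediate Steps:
√(-1934 + c(H(3 - 1*0))) = √(-1934 - 5) = √(-1939) = I*√1939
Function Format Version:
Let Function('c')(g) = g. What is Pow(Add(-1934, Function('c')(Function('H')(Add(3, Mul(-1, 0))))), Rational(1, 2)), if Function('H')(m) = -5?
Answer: Mul(I, Pow(1939, Rational(1, 2))) ≈ Mul(44.034, I)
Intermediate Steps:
Pow(Add(-1934, Function('c')(Function('H')(Add(3, Mul(-1, 0))))), Rational(1, 2)) = Pow(Add(-1934, -5), Rational(1, 2)) = Pow(-1939, Rational(1, 2)) = Mul(I, Pow(1939, Rational(1, 2)))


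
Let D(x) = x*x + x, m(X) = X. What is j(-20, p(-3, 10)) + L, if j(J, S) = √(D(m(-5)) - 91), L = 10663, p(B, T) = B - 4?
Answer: 10663 + I*√71 ≈ 10663.0 + 8.4261*I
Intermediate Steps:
p(B, T) = -4 + B
D(x) = x + x² (D(x) = x² + x = x + x²)
j(J, S) = I*√71 (j(J, S) = √(-5*(1 - 5) - 91) = √(-5*(-4) - 91) = √(20 - 91) = √(-71) = I*√71)
j(-20, p(-3, 10)) + L = I*√71 + 10663 = 10663 + I*√71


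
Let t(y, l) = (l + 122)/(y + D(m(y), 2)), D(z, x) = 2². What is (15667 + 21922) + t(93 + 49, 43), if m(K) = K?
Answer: 5488159/146 ≈ 37590.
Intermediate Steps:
D(z, x) = 4
t(y, l) = (122 + l)/(4 + y) (t(y, l) = (l + 122)/(y + 4) = (122 + l)/(4 + y))
(15667 + 21922) + t(93 + 49, 43) = (15667 + 21922) + (122 + 43)/(4 + (93 + 49)) = 37589 + 165/(4 + 142) = 37589 + 165/146 = 5488159/146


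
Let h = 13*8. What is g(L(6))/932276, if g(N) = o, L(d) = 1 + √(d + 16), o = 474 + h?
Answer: 289/466138 ≈ 0.00061999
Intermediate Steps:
h = 104
o = 578 (o = 474 + 104 = 578)
L(d) = 1 + √(16 + d)
g(N) = 578
g(L(6))/932276 = 578/932276 = 578*(1/932276) = 289/466138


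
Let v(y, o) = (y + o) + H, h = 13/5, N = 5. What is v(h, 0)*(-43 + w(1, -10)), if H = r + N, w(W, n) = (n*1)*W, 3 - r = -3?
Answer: -3604/5 ≈ -720.80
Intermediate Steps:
r = 6 (r = 3 - 1*(-3) = 3 + 3 = 6)
w(W, n) = W*n (w(W, n) = n*W = W*n)
h = 13/5 (h = 13*(1/5) = 13/5 ≈ 2.6000)
H = 11 (H = 6 + 5 = 11)
v(y, o) = 11 + o + y (v(y, o) = (y + o) + 11 = (o + y) + 11 = 11 + o + y)
v(h, 0)*(-43 + w(1, -10)) = (11 + 0 + 13/5)*(-43 + 1*(-10)) = 68*(-43 - 10)/5 = (68/5)*(-53) = -3604/5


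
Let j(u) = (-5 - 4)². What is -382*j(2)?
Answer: -30942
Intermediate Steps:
j(u) = 81 (j(u) = (-9)² = 81)
-382*j(2) = -382*81 = -30942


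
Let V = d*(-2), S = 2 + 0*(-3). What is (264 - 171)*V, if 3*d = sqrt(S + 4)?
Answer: -62*sqrt(6) ≈ -151.87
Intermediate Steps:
S = 2 (S = 2 + 0 = 2)
d = sqrt(6)/3 (d = sqrt(2 + 4)/3 = sqrt(6)/3 ≈ 0.81650)
V = -2*sqrt(6)/3 (V = (sqrt(6)/3)*(-2) = -2*sqrt(6)/3 ≈ -1.6330)
(264 - 171)*V = (264 - 171)*(-2*sqrt(6)/3) = 93*(-2*sqrt(6)/3) = -62*sqrt(6)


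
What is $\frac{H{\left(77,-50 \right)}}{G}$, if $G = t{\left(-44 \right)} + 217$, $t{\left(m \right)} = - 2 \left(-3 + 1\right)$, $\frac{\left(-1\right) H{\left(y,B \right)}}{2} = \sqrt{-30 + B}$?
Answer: $- \frac{8 i \sqrt{5}}{221} \approx - 0.080944 i$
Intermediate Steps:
$H{\left(y,B \right)} = - 2 \sqrt{-30 + B}$
$t{\left(m \right)} = 4$ ($t{\left(m \right)} = \left(-2\right) \left(-2\right) = 4$)
$G = 221$ ($G = 4 + 217 = 221$)
$\frac{H{\left(77,-50 \right)}}{G} = \frac{\left(-2\right) \sqrt{-30 - 50}}{221} = - 2 \sqrt{-80} \cdot \frac{1}{221} = - 2 \cdot 4 i \sqrt{5} \cdot \frac{1}{221} = - 8 i \sqrt{5} \cdot \frac{1}{221} = - \frac{8 i \sqrt{5}}{221}$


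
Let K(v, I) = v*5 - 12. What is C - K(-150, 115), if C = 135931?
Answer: 136693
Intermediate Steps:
K(v, I) = -12 + 5*v (K(v, I) = 5*v - 12 = -12 + 5*v)
C - K(-150, 115) = 135931 - (-12 + 5*(-150)) = 135931 - (-12 - 750) = 135931 - 1*(-762) = 135931 + 762 = 136693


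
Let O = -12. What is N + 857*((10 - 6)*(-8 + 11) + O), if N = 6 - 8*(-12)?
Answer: 102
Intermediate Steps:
N = 102 (N = 6 + 96 = 102)
N + 857*((10 - 6)*(-8 + 11) + O) = 102 + 857*((10 - 6)*(-8 + 11) - 12) = 102 + 857*(4*3 - 12) = 102 + 857*(12 - 12) = 102 + 857*0 = 102 + 0 = 102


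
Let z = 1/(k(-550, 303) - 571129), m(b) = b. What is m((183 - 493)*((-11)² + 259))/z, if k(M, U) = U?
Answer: 67243302800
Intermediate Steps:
z = -1/570826 (z = 1/(303 - 571129) = 1/(-570826) = -1/570826 ≈ -1.7518e-6)
m((183 - 493)*((-11)² + 259))/z = ((183 - 493)*((-11)² + 259))/(-1/570826) = -310*(121 + 259)*(-570826) = -310*380*(-570826) = -117800*(-570826) = 67243302800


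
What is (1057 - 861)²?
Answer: 38416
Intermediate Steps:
(1057 - 861)² = 196² = 38416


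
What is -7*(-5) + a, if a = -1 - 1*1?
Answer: 33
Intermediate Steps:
a = -2 (a = -1 - 1 = -2)
-7*(-5) + a = -7*(-5) - 2 = 35 - 2 = 33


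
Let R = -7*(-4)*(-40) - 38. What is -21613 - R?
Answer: -20455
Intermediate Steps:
R = -1158 (R = 28*(-40) - 38 = -1120 - 38 = -1158)
-21613 - R = -21613 - 1*(-1158) = -21613 + 1158 = -20455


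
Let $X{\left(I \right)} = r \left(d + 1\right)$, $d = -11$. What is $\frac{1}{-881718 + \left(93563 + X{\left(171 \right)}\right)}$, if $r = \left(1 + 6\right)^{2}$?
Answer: $- \frac{1}{788645} \approx -1.268 \cdot 10^{-6}$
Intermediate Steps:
$r = 49$ ($r = 7^{2} = 49$)
$X{\left(I \right)} = -490$ ($X{\left(I \right)} = 49 \left(-11 + 1\right) = 49 \left(-10\right) = -490$)
$\frac{1}{-881718 + \left(93563 + X{\left(171 \right)}\right)} = \frac{1}{-881718 + \left(93563 - 490\right)} = \frac{1}{-881718 + 93073} = \frac{1}{-788645} = - \frac{1}{788645}$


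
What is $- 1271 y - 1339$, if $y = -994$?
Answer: $1262035$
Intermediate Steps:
$- 1271 y - 1339 = \left(-1271\right) \left(-994\right) - 1339 = 1263374 - 1339 = 1262035$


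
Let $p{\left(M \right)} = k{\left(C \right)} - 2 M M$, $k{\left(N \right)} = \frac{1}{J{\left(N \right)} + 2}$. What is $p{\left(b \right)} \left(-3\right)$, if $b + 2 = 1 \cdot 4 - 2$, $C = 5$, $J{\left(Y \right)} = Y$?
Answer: $- \frac{3}{7} \approx -0.42857$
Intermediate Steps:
$b = 0$ ($b = -2 + \left(1 \cdot 4 - 2\right) = -2 + \left(4 - 2\right) = -2 + 2 = 0$)
$k{\left(N \right)} = \frac{1}{2 + N}$ ($k{\left(N \right)} = \frac{1}{N + 2} = \frac{1}{2 + N}$)
$p{\left(M \right)} = \frac{1}{7} - 2 M^{2}$ ($p{\left(M \right)} = \frac{1}{2 + 5} - 2 M M = \frac{1}{7} - 2 M^{2}$)
$p{\left(b \right)} \left(-3\right) = \left(\frac{1}{7} - 2 \cdot 0^{2}\right) \left(-3\right) = \left(\frac{1}{7} - 0\right) \left(-3\right) = \left(\frac{1}{7} + 0\right) \left(-3\right) = \frac{1}{7} \left(-3\right) = - \frac{3}{7}$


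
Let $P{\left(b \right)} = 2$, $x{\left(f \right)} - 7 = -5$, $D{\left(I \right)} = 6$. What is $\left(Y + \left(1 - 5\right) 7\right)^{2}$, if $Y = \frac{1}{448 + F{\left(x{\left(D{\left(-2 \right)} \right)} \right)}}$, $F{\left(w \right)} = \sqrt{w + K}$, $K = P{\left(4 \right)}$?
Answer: $\frac{158734801}{202500} \approx 783.88$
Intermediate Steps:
$x{\left(f \right)} = 2$ ($x{\left(f \right)} = 7 - 5 = 2$)
$K = 2$
$F{\left(w \right)} = \sqrt{2 + w}$ ($F{\left(w \right)} = \sqrt{w + 2} = \sqrt{2 + w}$)
$Y = \frac{1}{450}$ ($Y = \frac{1}{448 + \sqrt{2 + 2}} = \frac{1}{448 + \sqrt{4}} = \frac{1}{448 + 2} = \frac{1}{450} \approx 0.0022222$)
$\left(Y + \left(1 - 5\right) 7\right)^{2} = \left(\frac{1}{450} + \left(1 - 5\right) 7\right)^{2} = \left(\frac{1}{450} - 28\right)^{2} = \left(- \frac{12599}{450}\right)^{2} = \frac{158734801}{202500}$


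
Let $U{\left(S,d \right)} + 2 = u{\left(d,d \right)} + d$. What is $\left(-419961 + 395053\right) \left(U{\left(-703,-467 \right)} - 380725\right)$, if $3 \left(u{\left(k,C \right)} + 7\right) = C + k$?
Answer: $\frac{28508127596}{3} \approx 9.5027 \cdot 10^{9}$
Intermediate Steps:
$u{\left(k,C \right)} = -7 + \frac{C}{3} + \frac{k}{3}$ ($u{\left(k,C \right)} = -7 + \frac{C + k}{3} = -7 + \left(\frac{C}{3} + \frac{k}{3}\right) = -7 + \frac{C}{3} + \frac{k}{3}$)
$U{\left(S,d \right)} = -9 + \frac{5 d}{3}$ ($U{\left(S,d \right)} = -2 + \left(\left(-7 + \frac{d}{3} + \frac{d}{3}\right) + d\right) = -2 + \left(\left(-7 + \frac{2 d}{3}\right) + d\right) = -2 + \left(-7 + \frac{5 d}{3}\right) = -9 + \frac{5 d}{3}$)
$\left(-419961 + 395053\right) \left(U{\left(-703,-467 \right)} - 380725\right) = \left(-419961 + 395053\right) \left(\left(-9 + \frac{5}{3} \left(-467\right)\right) - 380725\right) = - 24908 \left(\left(-9 - \frac{2335}{3}\right) - 380725\right) = - 24908 \left(- \frac{2362}{3} - 380725\right) = \left(-24908\right) \left(- \frac{1144537}{3}\right) = \frac{28508127596}{3}$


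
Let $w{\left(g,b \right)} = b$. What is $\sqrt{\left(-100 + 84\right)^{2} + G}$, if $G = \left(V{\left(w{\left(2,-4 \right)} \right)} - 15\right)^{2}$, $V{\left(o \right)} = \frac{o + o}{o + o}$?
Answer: $2 \sqrt{113} \approx 21.26$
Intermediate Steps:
$V{\left(o \right)} = 1$ ($V{\left(o \right)} = \frac{2 o}{2 o} = 2 o \frac{1}{2 o} = 1$)
$G = 196$ ($G = \left(1 - 15\right)^{2} = \left(-14\right)^{2} = 196$)
$\sqrt{\left(-100 + 84\right)^{2} + G} = \sqrt{\left(-100 + 84\right)^{2} + 196} = \sqrt{\left(-16\right)^{2} + 196} = \sqrt{256 + 196} = \sqrt{452} = 2 \sqrt{113}$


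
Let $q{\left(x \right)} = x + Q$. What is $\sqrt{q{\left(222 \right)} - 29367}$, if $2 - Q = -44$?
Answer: $i \sqrt{29099} \approx 170.58 i$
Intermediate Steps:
$Q = 46$ ($Q = 2 - -44 = 2 + 44 = 46$)
$q{\left(x \right)} = 46 + x$ ($q{\left(x \right)} = x + 46 = 46 + x$)
$\sqrt{q{\left(222 \right)} - 29367} = \sqrt{\left(46 + 222\right) - 29367} = \sqrt{268 - 29367} = \sqrt{-29099} = i \sqrt{29099}$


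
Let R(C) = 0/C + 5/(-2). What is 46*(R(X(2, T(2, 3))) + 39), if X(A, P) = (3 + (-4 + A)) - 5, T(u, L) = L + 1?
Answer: 1679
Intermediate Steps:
T(u, L) = 1 + L
X(A, P) = -6 + A (X(A, P) = (-1 + A) - 5 = -6 + A)
R(C) = -5/2 (R(C) = 0 + 5*(-½) = 0 - 5/2 = -5/2)
46*(R(X(2, T(2, 3))) + 39) = 46*(-5/2 + 39) = 46*(73/2) = 1679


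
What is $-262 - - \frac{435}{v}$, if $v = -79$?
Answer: $- \frac{21133}{79} \approx -267.51$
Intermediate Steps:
$-262 - - \frac{435}{v} = -262 - - \frac{435}{-79} = -262 - \left(-435\right) \left(- \frac{1}{79}\right) = -262 - \frac{435}{79} = - \frac{21133}{79}$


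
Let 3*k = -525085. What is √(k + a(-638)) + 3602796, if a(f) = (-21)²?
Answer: 3602796 + I*√1571286/3 ≈ 3.6028e+6 + 417.84*I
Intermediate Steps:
k = -525085/3 (k = (⅓)*(-525085) = -525085/3 ≈ -1.7503e+5)
a(f) = 441
√(k + a(-638)) + 3602796 = √(-525085/3 + 441) + 3602796 = √(-523762/3) + 3602796 = I*√1571286/3 + 3602796 = 3602796 + I*√1571286/3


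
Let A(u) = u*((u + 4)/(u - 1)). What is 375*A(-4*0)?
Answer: 0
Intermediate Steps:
A(u) = u*(4 + u)/(-1 + u) (A(u) = u*((4 + u)/(-1 + u)) = u*(4 + u)/(-1 + u))
375*A(-4*0) = 375*((-4*0)*(4 - 4*0)/(-1 - 4*0)) = 375*(0*(4 + 0)/(-1 + 0)) = 375*(0*4/(-1)) = 375*(0*(-1)*4) = 375*0 = 0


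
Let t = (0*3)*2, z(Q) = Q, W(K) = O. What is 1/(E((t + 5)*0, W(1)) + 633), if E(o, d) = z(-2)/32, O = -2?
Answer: 16/10127 ≈ 0.0015799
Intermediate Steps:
W(K) = -2
t = 0 (t = 0*2 = 0)
E(o, d) = -1/16 (E(o, d) = -2/32 = -2*1/32 = -1/16)
1/(E((t + 5)*0, W(1)) + 633) = 1/(-1/16 + 633) = 1/(10127/16) = 16/10127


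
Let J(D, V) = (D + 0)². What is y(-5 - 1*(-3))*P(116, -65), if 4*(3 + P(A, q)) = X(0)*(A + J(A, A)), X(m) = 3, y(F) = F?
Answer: -20352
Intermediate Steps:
J(D, V) = D²
P(A, q) = -3 + 3*A/4 + 3*A²/4 (P(A, q) = -3 + (3*(A + A²))/4 = -3 + (3*A + 3*A²)/4 = -3 + (3*A/4 + 3*A²/4) = -3 + 3*A/4 + 3*A²/4)
y(-5 - 1*(-3))*P(116, -65) = (-5 - 1*(-3))*(-3 + (¾)*116 + (¾)*116²) = (-5 + 3)*(-3 + 87 + (¾)*13456) = -2*(-3 + 87 + 10092) = -2*10176 = -20352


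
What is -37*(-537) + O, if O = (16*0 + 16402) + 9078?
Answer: 45349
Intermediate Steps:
O = 25480 (O = (0 + 16402) + 9078 = 16402 + 9078 = 25480)
-37*(-537) + O = -37*(-537) + 25480 = 19869 + 25480 = 45349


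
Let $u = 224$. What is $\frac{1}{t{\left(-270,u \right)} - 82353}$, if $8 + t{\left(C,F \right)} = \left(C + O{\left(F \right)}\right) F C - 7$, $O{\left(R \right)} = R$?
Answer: $\frac{1}{2699712} \approx 3.7041 \cdot 10^{-7}$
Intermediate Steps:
$t{\left(C,F \right)} = -15 + C F \left(C + F\right)$ ($t{\left(C,F \right)} = -8 + \left(\left(C + F\right) F C - 7\right) = -8 + \left(F \left(C + F\right) C - 7\right) = -8 + \left(C F \left(C + F\right) - 7\right) = -8 + \left(-7 + C F \left(C + F\right)\right) = -15 + C F \left(C + F\right)$)
$\frac{1}{t{\left(-270,u \right)} - 82353} = \frac{1}{\left(-15 - 270 \cdot 224^{2} + 224 \left(-270\right)^{2}\right) - 82353} = \frac{1}{\left(-15 - 13547520 + 224 \cdot 72900\right) - 82353} = \frac{1}{\left(-15 - 13547520 + 16329600\right) - 82353} = \frac{1}{2782065 - 82353} = \frac{1}{2699712}$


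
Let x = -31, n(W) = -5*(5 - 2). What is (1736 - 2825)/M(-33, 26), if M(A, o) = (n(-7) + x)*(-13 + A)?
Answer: -1089/2116 ≈ -0.51465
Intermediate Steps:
n(W) = -15 (n(W) = -5*3 = -15)
M(A, o) = 598 - 46*A (M(A, o) = (-15 - 31)*(-13 + A) = -46*(-13 + A) = 598 - 46*A)
(1736 - 2825)/M(-33, 26) = (1736 - 2825)/(598 - 46*(-33)) = -1089/(598 + 1518) = -1089/2116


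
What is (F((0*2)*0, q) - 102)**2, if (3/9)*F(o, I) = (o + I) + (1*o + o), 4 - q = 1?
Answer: 8649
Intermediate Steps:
q = 3 (q = 4 - 1*1 = 4 - 1 = 3)
F(o, I) = 3*I + 9*o (F(o, I) = 3*((o + I) + (1*o + o)) = 3*((I + o) + (o + o)) = 3*((I + o) + 2*o) = 3*(I + 3*o) = 3*I + 9*o)
(F((0*2)*0, q) - 102)**2 = ((3*3 + 9*((0*2)*0)) - 102)**2 = ((9 + 9*(0*0)) - 102)**2 = ((9 + 9*0) - 102)**2 = ((9 + 0) - 102)**2 = (9 - 102)**2 = (-93)**2 = 8649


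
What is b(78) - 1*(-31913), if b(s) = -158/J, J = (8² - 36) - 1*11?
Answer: 542363/17 ≈ 31904.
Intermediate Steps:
J = 17 (J = (64 - 36) - 11 = 28 - 11 = 17)
b(s) = -158/17
b(78) - 1*(-31913) = -158/17 - 1*(-31913) = -158/17 + 31913 = 542363/17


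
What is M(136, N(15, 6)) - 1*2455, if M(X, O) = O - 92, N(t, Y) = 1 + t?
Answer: -2531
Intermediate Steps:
M(X, O) = -92 + O
M(136, N(15, 6)) - 1*2455 = (-92 + (1 + 15)) - 1*2455 = (-92 + 16) - 2455 = -76 - 2455 = -2531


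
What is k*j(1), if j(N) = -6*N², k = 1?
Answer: -6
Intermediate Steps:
k*j(1) = 1*(-6*1²) = 1*(-6*1) = 1*(-6) = -6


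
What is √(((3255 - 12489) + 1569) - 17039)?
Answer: 8*I*√386 ≈ 157.18*I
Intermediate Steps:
√(((3255 - 12489) + 1569) - 17039) = √((-9234 + 1569) - 17039) = √(-7665 - 17039) = √(-24704) = 8*I*√386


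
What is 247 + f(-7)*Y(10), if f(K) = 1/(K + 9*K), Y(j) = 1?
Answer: 17289/70 ≈ 246.99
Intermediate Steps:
f(K) = 1/(10*K)
247 + f(-7)*Y(10) = 247 + ((⅒)/(-7))*1 = 247 + ((⅒)*(-⅐))*1 = 247 - 1/70*1 = 247 - 1/70 = 17289/70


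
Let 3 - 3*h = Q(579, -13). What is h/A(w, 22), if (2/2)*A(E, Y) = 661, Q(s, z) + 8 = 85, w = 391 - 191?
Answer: -74/1983 ≈ -0.037317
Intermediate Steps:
w = 200
Q(s, z) = 77 (Q(s, z) = -8 + 85 = 77)
A(E, Y) = 661
h = -74/3 (h = 1 - ⅓*77 = 1 - 77/3 = -74/3 ≈ -24.667)
h/A(w, 22) = -74/3/661 = -74/3*1/661 = -74/1983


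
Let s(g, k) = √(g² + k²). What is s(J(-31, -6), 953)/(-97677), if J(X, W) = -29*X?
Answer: -√1716410/97677 ≈ -0.013413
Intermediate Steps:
s(J(-31, -6), 953)/(-97677) = √((-29*(-31))² + 953²)/(-97677) = √(899² + 908209)*(-1/97677) = √(808201 + 908209)*(-1/97677) = √1716410*(-1/97677) = -√1716410/97677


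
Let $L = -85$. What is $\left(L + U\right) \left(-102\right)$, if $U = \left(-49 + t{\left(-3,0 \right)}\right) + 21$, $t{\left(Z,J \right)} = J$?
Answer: $11526$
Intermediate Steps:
$U = -28$ ($U = \left(-49 + 0\right) + 21 = -49 + 21 = -28$)
$\left(L + U\right) \left(-102\right) = \left(-85 - 28\right) \left(-102\right) = \left(-113\right) \left(-102\right) = 11526$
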